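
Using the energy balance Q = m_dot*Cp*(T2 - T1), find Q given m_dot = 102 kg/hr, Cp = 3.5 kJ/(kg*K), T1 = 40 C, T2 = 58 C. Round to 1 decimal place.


Q = m_dot * Cp * (T2 - T1)
Q = 102 * 3.5 * (58 - 40)
Q = 102 * 3.5 * 18
Q = 6426.0 kJ/hr


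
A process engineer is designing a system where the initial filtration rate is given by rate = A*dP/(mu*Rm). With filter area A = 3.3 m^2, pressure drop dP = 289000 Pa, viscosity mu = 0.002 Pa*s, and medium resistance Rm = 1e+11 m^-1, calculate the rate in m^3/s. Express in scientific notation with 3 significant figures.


rate = A * dP / (mu * Rm)
rate = 3.3 * 289000 / (0.002 * 1e+11)
rate = 953700.0 / 2.000e+08
rate = 4.77e-03 m^3/s


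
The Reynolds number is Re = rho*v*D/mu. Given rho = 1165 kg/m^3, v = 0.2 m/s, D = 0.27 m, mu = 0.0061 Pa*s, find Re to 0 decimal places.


Re = rho * v * D / mu
Re = 1165 * 0.2 * 0.27 / 0.0061
Re = 62.91 / 0.0061
Re = 10313


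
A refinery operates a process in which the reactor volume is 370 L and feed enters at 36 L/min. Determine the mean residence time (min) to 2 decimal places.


tau = V / v0
tau = 370 / 36
tau = 10.28 min


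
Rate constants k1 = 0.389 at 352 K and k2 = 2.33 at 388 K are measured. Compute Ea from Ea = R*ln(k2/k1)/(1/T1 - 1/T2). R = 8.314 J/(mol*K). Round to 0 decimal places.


Ea = R * ln(k2/k1) / (1/T1 - 1/T2)
ln(k2/k1) = ln(2.33/0.389) = 1.7900442
1/T1 - 1/T2 = 1/352 - 1/388 = 0.000263589503
Ea = 8.314 * 1.7900442 / 0.000263589503
Ea = 56461 J/mol


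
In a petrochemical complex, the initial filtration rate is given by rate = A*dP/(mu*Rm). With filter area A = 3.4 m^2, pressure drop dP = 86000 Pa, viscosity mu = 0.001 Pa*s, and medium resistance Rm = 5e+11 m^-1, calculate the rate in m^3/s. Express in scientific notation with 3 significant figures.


rate = A * dP / (mu * Rm)
rate = 3.4 * 86000 / (0.001 * 5e+11)
rate = 292400.0 / 5.000e+08
rate = 5.85e-04 m^3/s


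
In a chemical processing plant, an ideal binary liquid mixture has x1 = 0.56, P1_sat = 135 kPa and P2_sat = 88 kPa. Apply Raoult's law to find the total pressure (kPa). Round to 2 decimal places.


P = x1*P1_sat + x2*P2_sat
x2 = 1 - x1 = 1 - 0.56 = 0.44
P = 0.56*135 + 0.44*88
P = 75.6 + 38.72
P = 114.32 kPa


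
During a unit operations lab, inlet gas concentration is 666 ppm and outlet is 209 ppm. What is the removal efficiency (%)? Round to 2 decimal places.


Efficiency = (G_in - G_out) / G_in * 100%
Efficiency = (666 - 209) / 666 * 100
Efficiency = 457 / 666 * 100
Efficiency = 68.62%


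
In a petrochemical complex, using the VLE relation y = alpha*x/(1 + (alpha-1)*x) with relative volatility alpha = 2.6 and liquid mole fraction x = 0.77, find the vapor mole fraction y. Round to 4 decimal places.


y = alpha*x / (1 + (alpha-1)*x)
y = 2.6*0.77 / (1 + (2.6-1)*0.77)
y = 2.002 / (1 + 1.232)
y = 2.002 / 2.232
y = 0.8970


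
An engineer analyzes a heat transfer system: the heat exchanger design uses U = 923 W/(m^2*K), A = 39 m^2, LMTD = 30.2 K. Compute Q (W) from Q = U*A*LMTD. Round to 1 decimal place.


Q = U * A * LMTD
Q = 923 * 39 * 30.2
Q = 1087109.4 W


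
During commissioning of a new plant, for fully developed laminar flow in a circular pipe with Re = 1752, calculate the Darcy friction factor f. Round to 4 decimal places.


f = 64 / Re
f = 64 / 1752
f = 0.0365


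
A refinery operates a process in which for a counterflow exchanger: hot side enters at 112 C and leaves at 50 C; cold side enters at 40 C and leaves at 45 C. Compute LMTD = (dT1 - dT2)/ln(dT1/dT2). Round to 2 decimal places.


dT1 = Th_in - Tc_out = 112 - 45 = 67
dT2 = Th_out - Tc_in = 50 - 40 = 10
LMTD = (dT1 - dT2) / ln(dT1/dT2)
LMTD = (67 - 10) / ln(67/10)
LMTD = 29.97 K


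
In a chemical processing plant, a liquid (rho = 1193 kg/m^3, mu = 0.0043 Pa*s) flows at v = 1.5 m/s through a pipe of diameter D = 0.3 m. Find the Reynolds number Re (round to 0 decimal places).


Re = rho * v * D / mu
Re = 1193 * 1.5 * 0.3 / 0.0043
Re = 536.85 / 0.0043
Re = 124849


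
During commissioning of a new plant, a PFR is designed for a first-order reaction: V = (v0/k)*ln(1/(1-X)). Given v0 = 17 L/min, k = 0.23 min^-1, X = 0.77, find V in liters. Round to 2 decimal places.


V = (v0/k) * ln(1/(1-X))
V = (17/0.23) * ln(1/(1-0.77))
V = 73.913043 * ln(4.347826)
V = 73.913043 * 1.469676
V = 108.63 L


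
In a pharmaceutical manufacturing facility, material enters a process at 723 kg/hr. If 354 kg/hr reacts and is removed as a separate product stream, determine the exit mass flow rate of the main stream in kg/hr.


Steady-state mass balance on the main outlet: F_out = F_in - F_removed
F_out = 723 - 354
F_out = 369 kg/hr


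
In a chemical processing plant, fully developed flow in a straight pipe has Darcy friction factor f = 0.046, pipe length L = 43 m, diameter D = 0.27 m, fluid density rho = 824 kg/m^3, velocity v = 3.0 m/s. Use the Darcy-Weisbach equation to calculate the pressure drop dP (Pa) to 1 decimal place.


dP = f * (L/D) * (rho*v^2/2)
dP = 0.046 * (43/0.27) * (824*3.0^2/2)
L/D = 159.25925926
rho*v^2/2 = 824*9.0/2 = 3708.0
dP = 0.046 * 159.25925926 * 3708.0
dP = 27164.5 Pa


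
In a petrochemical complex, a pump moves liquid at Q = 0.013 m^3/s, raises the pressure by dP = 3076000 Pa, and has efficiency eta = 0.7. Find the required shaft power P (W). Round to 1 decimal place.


P = Q * dP / eta
P = 0.013 * 3076000 / 0.7
P = 39988.0 / 0.7
P = 57125.7 W


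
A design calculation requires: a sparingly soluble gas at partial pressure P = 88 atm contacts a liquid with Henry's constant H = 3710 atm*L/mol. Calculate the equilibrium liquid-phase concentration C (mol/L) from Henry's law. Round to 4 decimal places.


C = P / H
C = 88 / 3710
C = 0.0237 mol/L


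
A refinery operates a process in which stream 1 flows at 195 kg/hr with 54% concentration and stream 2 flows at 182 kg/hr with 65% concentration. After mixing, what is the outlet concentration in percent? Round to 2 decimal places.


Mass balance on solute: F1*x1 + F2*x2 = F3*x3
F3 = F1 + F2 = 195 + 182 = 377 kg/hr
x3 = (F1*x1 + F2*x2)/F3
x3 = (195*0.54 + 182*0.65) / 377
x3 = 59.31%


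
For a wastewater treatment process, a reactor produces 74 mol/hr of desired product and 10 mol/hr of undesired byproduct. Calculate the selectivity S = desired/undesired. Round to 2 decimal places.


S = desired product rate / undesired product rate
S = 74 / 10
S = 7.40


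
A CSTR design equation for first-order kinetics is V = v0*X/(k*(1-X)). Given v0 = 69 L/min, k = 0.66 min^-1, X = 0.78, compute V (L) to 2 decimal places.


V = v0 * X / (k * (1 - X))
V = 69 * 0.78 / (0.66 * (1 - 0.78))
V = 53.82 / (0.66 * 0.22)
V = 53.82 / 0.1452
V = 370.66 L


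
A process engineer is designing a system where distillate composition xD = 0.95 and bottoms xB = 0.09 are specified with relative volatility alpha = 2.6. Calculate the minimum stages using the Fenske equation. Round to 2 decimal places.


N_min = ln((xD*(1-xB))/(xB*(1-xD))) / ln(alpha)
Numerator inside ln: 0.8645 / 0.0045 = 192.111111
ln(192.111111) = 5.258074
ln(alpha) = ln(2.6) = 0.955511
N_min = 5.258074 / 0.955511 = 5.50


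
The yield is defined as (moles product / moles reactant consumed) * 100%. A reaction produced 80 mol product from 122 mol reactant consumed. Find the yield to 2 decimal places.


Yield = (moles product / moles consumed) * 100%
Yield = (80 / 122) * 100
Yield = 0.6557 * 100
Yield = 65.57%


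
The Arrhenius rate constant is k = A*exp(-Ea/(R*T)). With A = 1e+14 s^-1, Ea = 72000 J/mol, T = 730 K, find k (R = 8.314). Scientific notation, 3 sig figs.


k = A * exp(-Ea/(R*T))
k = 1e+14 * exp(-72000 / (8.314 * 730))
k = 1e+14 * exp(-11.863139)
k = 7.05e+08


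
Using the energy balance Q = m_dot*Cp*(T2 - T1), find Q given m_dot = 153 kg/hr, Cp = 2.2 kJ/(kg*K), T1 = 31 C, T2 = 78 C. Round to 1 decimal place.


Q = m_dot * Cp * (T2 - T1)
Q = 153 * 2.2 * (78 - 31)
Q = 153 * 2.2 * 47
Q = 15820.2 kJ/hr


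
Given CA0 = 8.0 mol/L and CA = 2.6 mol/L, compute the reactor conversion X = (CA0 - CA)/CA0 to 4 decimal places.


X = (CA0 - CA) / CA0
X = (8.0 - 2.6) / 8.0
X = 5.4 / 8.0
X = 0.6750


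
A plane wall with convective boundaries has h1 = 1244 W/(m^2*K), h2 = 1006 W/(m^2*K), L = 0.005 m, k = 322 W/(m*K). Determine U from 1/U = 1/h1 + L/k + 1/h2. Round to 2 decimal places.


1/U = 1/h1 + L/k + 1/h2
1/U = 1/1244 + 0.005/322 + 1/1006
1/U = 0.0008038585 + 1.5528e-05 + 0.0009940358
1/U = 0.0018134223
U = 551.44 W/(m^2*K)


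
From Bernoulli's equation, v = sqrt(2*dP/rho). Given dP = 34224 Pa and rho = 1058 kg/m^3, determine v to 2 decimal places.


v = sqrt(2*dP/rho)
v = sqrt(2*34224/1058)
v = sqrt(64.695652)
v = 8.04 m/s


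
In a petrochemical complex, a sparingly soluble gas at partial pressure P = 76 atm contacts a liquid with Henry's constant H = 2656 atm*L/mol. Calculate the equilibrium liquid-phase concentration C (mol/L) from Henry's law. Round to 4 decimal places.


C = P / H
C = 76 / 2656
C = 0.0286 mol/L


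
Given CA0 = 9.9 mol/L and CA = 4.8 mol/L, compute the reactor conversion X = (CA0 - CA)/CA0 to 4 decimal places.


X = (CA0 - CA) / CA0
X = (9.9 - 4.8) / 9.9
X = 5.1 / 9.9
X = 0.5152


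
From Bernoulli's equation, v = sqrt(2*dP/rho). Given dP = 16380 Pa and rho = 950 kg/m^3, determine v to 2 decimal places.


v = sqrt(2*dP/rho)
v = sqrt(2*16380/950)
v = sqrt(34.484211)
v = 5.87 m/s


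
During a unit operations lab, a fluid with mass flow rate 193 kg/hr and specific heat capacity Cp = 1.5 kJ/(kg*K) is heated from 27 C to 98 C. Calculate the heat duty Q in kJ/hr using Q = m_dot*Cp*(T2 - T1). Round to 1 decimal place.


Q = m_dot * Cp * (T2 - T1)
Q = 193 * 1.5 * (98 - 27)
Q = 193 * 1.5 * 71
Q = 20554.5 kJ/hr


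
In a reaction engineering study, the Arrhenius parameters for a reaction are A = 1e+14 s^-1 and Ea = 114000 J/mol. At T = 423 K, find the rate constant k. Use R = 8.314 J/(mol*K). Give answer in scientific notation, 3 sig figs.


k = A * exp(-Ea/(R*T))
k = 1e+14 * exp(-114000 / (8.314 * 423))
k = 1e+14 * exp(-32.41563)
k = 8.36e-01


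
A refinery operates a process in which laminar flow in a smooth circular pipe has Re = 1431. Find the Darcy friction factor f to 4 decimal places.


f = 64 / Re
f = 64 / 1431
f = 0.0447


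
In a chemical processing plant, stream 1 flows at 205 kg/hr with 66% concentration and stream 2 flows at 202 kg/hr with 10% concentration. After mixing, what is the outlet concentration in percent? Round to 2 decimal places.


Mass balance on solute: F1*x1 + F2*x2 = F3*x3
F3 = F1 + F2 = 205 + 202 = 407 kg/hr
x3 = (F1*x1 + F2*x2)/F3
x3 = (205*0.66 + 202*0.1) / 407
x3 = 38.21%


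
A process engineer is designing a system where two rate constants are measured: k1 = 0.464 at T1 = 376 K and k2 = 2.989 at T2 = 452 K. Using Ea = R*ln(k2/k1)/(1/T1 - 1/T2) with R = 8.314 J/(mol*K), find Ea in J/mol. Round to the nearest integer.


Ea = R * ln(k2/k1) / (1/T1 - 1/T2)
ln(k2/k1) = ln(2.989/0.464) = 1.8628096
1/T1 - 1/T2 = 1/376 - 1/452 = 0.000447185088
Ea = 8.314 * 1.8628096 / 0.000447185088
Ea = 34633 J/mol


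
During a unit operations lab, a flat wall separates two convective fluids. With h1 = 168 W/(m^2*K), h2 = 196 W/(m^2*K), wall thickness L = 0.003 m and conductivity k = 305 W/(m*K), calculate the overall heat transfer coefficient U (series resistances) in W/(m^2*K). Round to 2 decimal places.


1/U = 1/h1 + L/k + 1/h2
1/U = 1/168 + 0.003/305 + 1/196
1/U = 0.005952381 + 9.8361e-06 + 0.0051020408
1/U = 0.0110642579
U = 90.38 W/(m^2*K)


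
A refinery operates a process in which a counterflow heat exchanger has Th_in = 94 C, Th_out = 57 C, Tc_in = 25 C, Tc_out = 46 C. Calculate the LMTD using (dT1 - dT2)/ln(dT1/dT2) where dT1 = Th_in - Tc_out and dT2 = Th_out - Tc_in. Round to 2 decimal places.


dT1 = Th_in - Tc_out = 94 - 46 = 48
dT2 = Th_out - Tc_in = 57 - 25 = 32
LMTD = (dT1 - dT2) / ln(dT1/dT2)
LMTD = (48 - 32) / ln(48/32)
LMTD = 39.46 K


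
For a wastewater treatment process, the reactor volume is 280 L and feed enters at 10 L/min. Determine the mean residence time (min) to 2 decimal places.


tau = V / v0
tau = 280 / 10
tau = 28.00 min


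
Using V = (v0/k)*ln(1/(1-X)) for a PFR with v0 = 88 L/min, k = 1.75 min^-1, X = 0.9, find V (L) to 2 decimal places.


V = (v0/k) * ln(1/(1-X))
V = (88/1.75) * ln(1/(1-0.9))
V = 50.285714 * ln(10.0)
V = 50.285714 * 2.302585
V = 115.79 L


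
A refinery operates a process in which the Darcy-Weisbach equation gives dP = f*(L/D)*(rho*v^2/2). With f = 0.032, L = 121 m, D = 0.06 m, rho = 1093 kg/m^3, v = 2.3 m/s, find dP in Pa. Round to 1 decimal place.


dP = f * (L/D) * (rho*v^2/2)
dP = 0.032 * (121/0.06) * (1093*2.3^2/2)
L/D = 2016.66666667
rho*v^2/2 = 1093*5.29/2 = 2890.985
dP = 0.032 * 2016.66666667 * 2890.985
dP = 186564.9 Pa


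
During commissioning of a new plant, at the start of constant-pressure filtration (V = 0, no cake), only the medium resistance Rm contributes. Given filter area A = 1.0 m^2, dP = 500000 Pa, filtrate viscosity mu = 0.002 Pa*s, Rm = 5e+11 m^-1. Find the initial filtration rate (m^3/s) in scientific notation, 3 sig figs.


rate = A * dP / (mu * Rm)
rate = 1.0 * 500000 / (0.002 * 5e+11)
rate = 500000.0 / 1.000e+09
rate = 5.00e-04 m^3/s


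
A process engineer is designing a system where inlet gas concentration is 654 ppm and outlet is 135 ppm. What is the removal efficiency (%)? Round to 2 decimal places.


Efficiency = (G_in - G_out) / G_in * 100%
Efficiency = (654 - 135) / 654 * 100
Efficiency = 519 / 654 * 100
Efficiency = 79.36%


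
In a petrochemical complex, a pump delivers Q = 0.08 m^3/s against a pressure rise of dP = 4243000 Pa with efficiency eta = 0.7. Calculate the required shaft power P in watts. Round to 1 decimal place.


P = Q * dP / eta
P = 0.08 * 4243000 / 0.7
P = 339440.0 / 0.7
P = 484914.3 W


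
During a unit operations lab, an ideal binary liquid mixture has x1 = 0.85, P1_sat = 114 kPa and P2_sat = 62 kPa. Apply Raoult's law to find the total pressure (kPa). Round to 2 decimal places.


P = x1*P1_sat + x2*P2_sat
x2 = 1 - x1 = 1 - 0.85 = 0.15
P = 0.85*114 + 0.15*62
P = 96.9 + 9.3
P = 106.20 kPa


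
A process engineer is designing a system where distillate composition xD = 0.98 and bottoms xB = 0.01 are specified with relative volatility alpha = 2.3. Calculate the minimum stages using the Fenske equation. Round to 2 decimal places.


N_min = ln((xD*(1-xB))/(xB*(1-xD))) / ln(alpha)
Numerator inside ln: 0.9702 / 0.0002 = 4851.0
ln(4851.0) = 8.48694
ln(alpha) = ln(2.3) = 0.832909
N_min = 8.48694 / 0.832909 = 10.19


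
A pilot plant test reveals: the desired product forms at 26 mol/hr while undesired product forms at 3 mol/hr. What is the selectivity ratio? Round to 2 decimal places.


S = desired product rate / undesired product rate
S = 26 / 3
S = 8.67


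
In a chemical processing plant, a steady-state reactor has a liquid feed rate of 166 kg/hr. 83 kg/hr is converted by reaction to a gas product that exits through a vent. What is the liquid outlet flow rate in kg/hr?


Steady-state mass balance on the main outlet: F_out = F_in - F_removed
F_out = 166 - 83
F_out = 83 kg/hr


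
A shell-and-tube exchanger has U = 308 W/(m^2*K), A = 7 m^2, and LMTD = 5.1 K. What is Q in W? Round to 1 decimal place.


Q = U * A * LMTD
Q = 308 * 7 * 5.1
Q = 10995.6 W


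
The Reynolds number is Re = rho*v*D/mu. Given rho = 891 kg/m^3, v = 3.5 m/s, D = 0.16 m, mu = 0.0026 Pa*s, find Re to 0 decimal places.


Re = rho * v * D / mu
Re = 891 * 3.5 * 0.16 / 0.0026
Re = 498.96 / 0.0026
Re = 191908


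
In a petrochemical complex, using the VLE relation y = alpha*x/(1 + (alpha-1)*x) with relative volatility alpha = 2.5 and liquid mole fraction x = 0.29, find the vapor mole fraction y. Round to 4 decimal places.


y = alpha*x / (1 + (alpha-1)*x)
y = 2.5*0.29 / (1 + (2.5-1)*0.29)
y = 0.725 / (1 + 0.435)
y = 0.725 / 1.435
y = 0.5052


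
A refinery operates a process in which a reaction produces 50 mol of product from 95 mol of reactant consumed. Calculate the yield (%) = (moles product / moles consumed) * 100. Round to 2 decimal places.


Yield = (moles product / moles consumed) * 100%
Yield = (50 / 95) * 100
Yield = 0.5263 * 100
Yield = 52.63%


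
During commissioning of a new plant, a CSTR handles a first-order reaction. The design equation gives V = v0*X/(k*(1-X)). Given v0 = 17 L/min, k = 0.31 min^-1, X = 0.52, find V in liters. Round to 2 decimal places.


V = v0 * X / (k * (1 - X))
V = 17 * 0.52 / (0.31 * (1 - 0.52))
V = 8.84 / (0.31 * 0.48)
V = 8.84 / 0.1488
V = 59.41 L


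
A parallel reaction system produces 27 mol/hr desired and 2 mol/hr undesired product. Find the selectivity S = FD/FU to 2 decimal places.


S = desired product rate / undesired product rate
S = 27 / 2
S = 13.50


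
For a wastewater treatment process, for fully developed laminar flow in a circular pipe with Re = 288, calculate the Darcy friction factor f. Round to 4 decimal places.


f = 64 / Re
f = 64 / 288
f = 0.2222


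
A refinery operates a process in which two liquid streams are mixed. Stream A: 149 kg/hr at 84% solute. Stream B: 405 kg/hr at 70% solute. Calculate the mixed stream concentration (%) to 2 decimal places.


Mass balance on solute: F1*x1 + F2*x2 = F3*x3
F3 = F1 + F2 = 149 + 405 = 554 kg/hr
x3 = (F1*x1 + F2*x2)/F3
x3 = (149*0.84 + 405*0.7) / 554
x3 = 73.77%


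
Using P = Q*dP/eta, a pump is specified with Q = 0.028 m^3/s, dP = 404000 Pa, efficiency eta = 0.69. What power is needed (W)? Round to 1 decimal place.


P = Q * dP / eta
P = 0.028 * 404000 / 0.69
P = 11312.0 / 0.69
P = 16394.2 W


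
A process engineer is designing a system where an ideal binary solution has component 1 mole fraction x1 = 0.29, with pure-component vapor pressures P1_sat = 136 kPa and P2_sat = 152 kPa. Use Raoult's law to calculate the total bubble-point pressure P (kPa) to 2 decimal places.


P = x1*P1_sat + x2*P2_sat
x2 = 1 - x1 = 1 - 0.29 = 0.71
P = 0.29*136 + 0.71*152
P = 39.44 + 107.92
P = 147.36 kPa


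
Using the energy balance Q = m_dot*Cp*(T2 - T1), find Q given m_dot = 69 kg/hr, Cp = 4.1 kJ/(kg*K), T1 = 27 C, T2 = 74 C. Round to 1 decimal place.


Q = m_dot * Cp * (T2 - T1)
Q = 69 * 4.1 * (74 - 27)
Q = 69 * 4.1 * 47
Q = 13296.3 kJ/hr


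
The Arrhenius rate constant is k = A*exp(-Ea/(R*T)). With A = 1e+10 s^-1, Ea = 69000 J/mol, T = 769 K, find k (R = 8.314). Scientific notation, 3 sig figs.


k = A * exp(-Ea/(R*T))
k = 1e+10 * exp(-69000 / (8.314 * 769))
k = 1e+10 * exp(-10.792268)
k = 2.06e+05


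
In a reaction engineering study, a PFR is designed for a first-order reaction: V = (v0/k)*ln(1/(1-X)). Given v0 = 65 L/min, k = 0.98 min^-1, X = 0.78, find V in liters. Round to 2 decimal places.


V = (v0/k) * ln(1/(1-X))
V = (65/0.98) * ln(1/(1-0.78))
V = 66.326531 * ln(4.545455)
V = 66.326531 * 1.514128
V = 100.43 L


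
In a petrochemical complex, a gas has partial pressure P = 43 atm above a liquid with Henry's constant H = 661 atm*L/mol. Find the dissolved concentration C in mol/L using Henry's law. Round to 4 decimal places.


C = P / H
C = 43 / 661
C = 0.0651 mol/L


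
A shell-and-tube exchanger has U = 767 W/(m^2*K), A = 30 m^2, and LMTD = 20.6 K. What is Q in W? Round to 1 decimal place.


Q = U * A * LMTD
Q = 767 * 30 * 20.6
Q = 474006.0 W


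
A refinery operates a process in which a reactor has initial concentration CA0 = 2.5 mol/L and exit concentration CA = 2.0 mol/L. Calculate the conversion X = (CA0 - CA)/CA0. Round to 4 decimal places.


X = (CA0 - CA) / CA0
X = (2.5 - 2.0) / 2.5
X = 0.5 / 2.5
X = 0.2000


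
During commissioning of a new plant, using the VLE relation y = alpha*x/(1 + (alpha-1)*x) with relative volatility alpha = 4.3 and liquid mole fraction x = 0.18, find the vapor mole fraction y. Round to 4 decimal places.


y = alpha*x / (1 + (alpha-1)*x)
y = 4.3*0.18 / (1 + (4.3-1)*0.18)
y = 0.774 / (1 + 0.594)
y = 0.774 / 1.594
y = 0.4856


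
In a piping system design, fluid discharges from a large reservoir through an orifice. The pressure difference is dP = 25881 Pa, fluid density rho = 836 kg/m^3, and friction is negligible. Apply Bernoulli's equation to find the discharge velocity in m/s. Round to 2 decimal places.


v = sqrt(2*dP/rho)
v = sqrt(2*25881/836)
v = sqrt(61.916268)
v = 7.87 m/s


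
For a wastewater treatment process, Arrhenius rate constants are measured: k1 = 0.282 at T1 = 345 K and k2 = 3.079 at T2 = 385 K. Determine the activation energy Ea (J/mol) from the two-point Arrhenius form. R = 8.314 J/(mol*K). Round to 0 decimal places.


Ea = R * ln(k2/k1) / (1/T1 - 1/T2)
ln(k2/k1) = ln(3.079/0.282) = 2.3904531
1/T1 - 1/T2 = 1/345 - 1/385 = 0.000301148127
Ea = 8.314 * 2.3904531 / 0.000301148127
Ea = 65995 J/mol


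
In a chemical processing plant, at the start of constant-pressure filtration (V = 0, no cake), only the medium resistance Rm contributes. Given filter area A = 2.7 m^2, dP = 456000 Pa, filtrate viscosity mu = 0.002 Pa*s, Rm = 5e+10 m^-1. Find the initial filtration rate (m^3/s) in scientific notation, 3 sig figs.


rate = A * dP / (mu * Rm)
rate = 2.7 * 456000 / (0.002 * 5e+10)
rate = 1231200.0 / 1.000e+08
rate = 1.23e-02 m^3/s


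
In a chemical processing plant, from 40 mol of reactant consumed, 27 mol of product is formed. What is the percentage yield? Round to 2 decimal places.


Yield = (moles product / moles consumed) * 100%
Yield = (27 / 40) * 100
Yield = 0.675 * 100
Yield = 67.50%


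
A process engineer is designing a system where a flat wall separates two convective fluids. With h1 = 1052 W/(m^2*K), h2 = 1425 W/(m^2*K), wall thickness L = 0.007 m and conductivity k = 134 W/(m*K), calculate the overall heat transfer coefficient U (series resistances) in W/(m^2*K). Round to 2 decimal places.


1/U = 1/h1 + L/k + 1/h2
1/U = 1/1052 + 0.007/134 + 1/1425
1/U = 0.0009505703 + 5.22388e-05 + 0.0007017544
1/U = 0.0017045635
U = 586.66 W/(m^2*K)


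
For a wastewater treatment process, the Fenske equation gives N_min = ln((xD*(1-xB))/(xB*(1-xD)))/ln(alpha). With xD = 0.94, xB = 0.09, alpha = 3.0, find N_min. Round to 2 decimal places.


N_min = ln((xD*(1-xB))/(xB*(1-xD))) / ln(alpha)
Numerator inside ln: 0.8554 / 0.0054 = 158.407407
ln(158.407407) = 5.06517
ln(alpha) = ln(3.0) = 1.098612
N_min = 5.06517 / 1.098612 = 4.61


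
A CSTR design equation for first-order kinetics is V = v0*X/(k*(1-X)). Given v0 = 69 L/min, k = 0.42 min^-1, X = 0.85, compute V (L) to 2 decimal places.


V = v0 * X / (k * (1 - X))
V = 69 * 0.85 / (0.42 * (1 - 0.85))
V = 58.65 / (0.42 * 0.15)
V = 58.65 / 0.063
V = 930.95 L


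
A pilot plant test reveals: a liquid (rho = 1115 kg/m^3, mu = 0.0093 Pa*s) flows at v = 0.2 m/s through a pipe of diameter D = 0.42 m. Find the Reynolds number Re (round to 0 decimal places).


Re = rho * v * D / mu
Re = 1115 * 0.2 * 0.42 / 0.0093
Re = 93.66 / 0.0093
Re = 10071


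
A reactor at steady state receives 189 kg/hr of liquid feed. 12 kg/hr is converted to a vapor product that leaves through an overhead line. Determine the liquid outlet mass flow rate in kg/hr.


Steady-state mass balance on the main outlet: F_out = F_in - F_removed
F_out = 189 - 12
F_out = 177 kg/hr


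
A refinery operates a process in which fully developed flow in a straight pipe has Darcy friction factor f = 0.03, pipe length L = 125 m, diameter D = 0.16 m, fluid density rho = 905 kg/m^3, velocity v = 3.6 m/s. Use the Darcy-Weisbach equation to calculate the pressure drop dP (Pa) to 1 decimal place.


dP = f * (L/D) * (rho*v^2/2)
dP = 0.03 * (125/0.16) * (905*3.6^2/2)
L/D = 781.25
rho*v^2/2 = 905*12.96/2 = 5864.4
dP = 0.03 * 781.25 * 5864.4
dP = 137446.9 Pa


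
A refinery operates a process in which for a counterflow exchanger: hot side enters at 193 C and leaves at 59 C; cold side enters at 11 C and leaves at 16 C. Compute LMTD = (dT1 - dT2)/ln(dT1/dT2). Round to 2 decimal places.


dT1 = Th_in - Tc_out = 193 - 16 = 177
dT2 = Th_out - Tc_in = 59 - 11 = 48
LMTD = (dT1 - dT2) / ln(dT1/dT2)
LMTD = (177 - 48) / ln(177/48)
LMTD = 98.85 K


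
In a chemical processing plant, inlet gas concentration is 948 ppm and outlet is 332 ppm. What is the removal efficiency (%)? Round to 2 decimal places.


Efficiency = (G_in - G_out) / G_in * 100%
Efficiency = (948 - 332) / 948 * 100
Efficiency = 616 / 948 * 100
Efficiency = 64.98%


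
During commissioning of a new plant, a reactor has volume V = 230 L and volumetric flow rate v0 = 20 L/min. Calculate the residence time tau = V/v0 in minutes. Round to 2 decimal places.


tau = V / v0
tau = 230 / 20
tau = 11.50 min


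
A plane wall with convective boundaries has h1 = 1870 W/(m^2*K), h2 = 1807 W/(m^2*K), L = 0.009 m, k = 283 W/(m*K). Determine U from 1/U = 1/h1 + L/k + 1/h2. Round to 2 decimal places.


1/U = 1/h1 + L/k + 1/h2
1/U = 1/1870 + 0.009/283 + 1/1807
1/U = 0.0005347594 + 3.18021e-05 + 0.0005534034
1/U = 0.0011199649
U = 892.89 W/(m^2*K)


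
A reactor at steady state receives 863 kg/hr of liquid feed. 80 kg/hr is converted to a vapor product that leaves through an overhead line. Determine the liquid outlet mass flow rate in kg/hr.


Steady-state mass balance on the main outlet: F_out = F_in - F_removed
F_out = 863 - 80
F_out = 783 kg/hr


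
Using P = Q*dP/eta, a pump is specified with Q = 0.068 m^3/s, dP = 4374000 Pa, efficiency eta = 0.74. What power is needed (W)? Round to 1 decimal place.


P = Q * dP / eta
P = 0.068 * 4374000 / 0.74
P = 297432.0 / 0.74
P = 401935.1 W


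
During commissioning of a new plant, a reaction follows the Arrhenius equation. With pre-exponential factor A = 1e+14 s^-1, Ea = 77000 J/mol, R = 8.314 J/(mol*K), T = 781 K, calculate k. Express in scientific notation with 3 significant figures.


k = A * exp(-Ea/(R*T))
k = 1e+14 * exp(-77000 / (8.314 * 781))
k = 1e+14 * exp(-11.858498)
k = 7.08e+08


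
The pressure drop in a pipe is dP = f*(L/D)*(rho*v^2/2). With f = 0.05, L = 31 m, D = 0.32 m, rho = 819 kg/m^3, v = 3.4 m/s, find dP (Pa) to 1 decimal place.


dP = f * (L/D) * (rho*v^2/2)
dP = 0.05 * (31/0.32) * (819*3.4^2/2)
L/D = 96.875
rho*v^2/2 = 819*11.56/2 = 4733.82
dP = 0.05 * 96.875 * 4733.82
dP = 22929.4 Pa


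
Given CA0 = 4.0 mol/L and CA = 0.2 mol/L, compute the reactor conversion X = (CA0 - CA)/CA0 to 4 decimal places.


X = (CA0 - CA) / CA0
X = (4.0 - 0.2) / 4.0
X = 3.8 / 4.0
X = 0.9500


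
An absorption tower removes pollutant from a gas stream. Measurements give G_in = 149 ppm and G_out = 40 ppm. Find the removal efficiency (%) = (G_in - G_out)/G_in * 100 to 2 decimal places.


Efficiency = (G_in - G_out) / G_in * 100%
Efficiency = (149 - 40) / 149 * 100
Efficiency = 109 / 149 * 100
Efficiency = 73.15%


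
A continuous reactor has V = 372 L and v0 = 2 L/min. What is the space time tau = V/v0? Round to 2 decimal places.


tau = V / v0
tau = 372 / 2
tau = 186.00 min


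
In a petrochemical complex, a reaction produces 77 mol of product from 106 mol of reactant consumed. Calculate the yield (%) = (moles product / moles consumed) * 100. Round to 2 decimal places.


Yield = (moles product / moles consumed) * 100%
Yield = (77 / 106) * 100
Yield = 0.7264 * 100
Yield = 72.64%


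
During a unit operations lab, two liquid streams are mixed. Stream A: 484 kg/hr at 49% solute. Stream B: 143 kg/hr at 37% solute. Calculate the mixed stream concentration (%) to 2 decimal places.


Mass balance on solute: F1*x1 + F2*x2 = F3*x3
F3 = F1 + F2 = 484 + 143 = 627 kg/hr
x3 = (F1*x1 + F2*x2)/F3
x3 = (484*0.49 + 143*0.37) / 627
x3 = 46.26%


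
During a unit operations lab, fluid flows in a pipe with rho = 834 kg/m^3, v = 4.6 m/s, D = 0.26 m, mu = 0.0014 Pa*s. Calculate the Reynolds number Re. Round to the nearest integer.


Re = rho * v * D / mu
Re = 834 * 4.6 * 0.26 / 0.0014
Re = 997.464 / 0.0014
Re = 712474


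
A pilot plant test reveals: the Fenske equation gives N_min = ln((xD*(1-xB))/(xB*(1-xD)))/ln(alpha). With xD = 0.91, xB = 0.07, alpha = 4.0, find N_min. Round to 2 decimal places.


N_min = ln((xD*(1-xB))/(xB*(1-xD))) / ln(alpha)
Numerator inside ln: 0.8463 / 0.0063 = 134.333333
ln(134.333333) = 4.900324
ln(alpha) = ln(4.0) = 1.386294
N_min = 4.900324 / 1.386294 = 3.53


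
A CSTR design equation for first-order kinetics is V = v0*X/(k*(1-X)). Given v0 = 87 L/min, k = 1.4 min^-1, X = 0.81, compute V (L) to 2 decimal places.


V = v0 * X / (k * (1 - X))
V = 87 * 0.81 / (1.4 * (1 - 0.81))
V = 70.47 / (1.4 * 0.19)
V = 70.47 / 0.266
V = 264.92 L


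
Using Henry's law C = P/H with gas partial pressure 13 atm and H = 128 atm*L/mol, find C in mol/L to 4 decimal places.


C = P / H
C = 13 / 128
C = 0.1016 mol/L


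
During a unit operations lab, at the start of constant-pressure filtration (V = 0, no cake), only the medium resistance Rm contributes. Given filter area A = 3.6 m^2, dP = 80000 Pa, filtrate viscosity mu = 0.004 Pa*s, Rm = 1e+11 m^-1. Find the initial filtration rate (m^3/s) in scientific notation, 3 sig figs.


rate = A * dP / (mu * Rm)
rate = 3.6 * 80000 / (0.004 * 1e+11)
rate = 288000.0 / 4.000e+08
rate = 7.20e-04 m^3/s


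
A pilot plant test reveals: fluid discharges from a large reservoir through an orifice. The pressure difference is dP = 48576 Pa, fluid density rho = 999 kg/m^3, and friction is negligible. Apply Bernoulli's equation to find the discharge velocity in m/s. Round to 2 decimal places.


v = sqrt(2*dP/rho)
v = sqrt(2*48576/999)
v = sqrt(97.249249)
v = 9.86 m/s


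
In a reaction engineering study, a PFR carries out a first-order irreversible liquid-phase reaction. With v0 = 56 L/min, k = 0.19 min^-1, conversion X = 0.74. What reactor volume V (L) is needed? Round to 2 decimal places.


V = (v0/k) * ln(1/(1-X))
V = (56/0.19) * ln(1/(1-0.74))
V = 294.736842 * ln(3.846154)
V = 294.736842 * 1.347074
V = 397.03 L


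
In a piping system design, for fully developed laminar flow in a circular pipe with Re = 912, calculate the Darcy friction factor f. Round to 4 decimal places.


f = 64 / Re
f = 64 / 912
f = 0.0702


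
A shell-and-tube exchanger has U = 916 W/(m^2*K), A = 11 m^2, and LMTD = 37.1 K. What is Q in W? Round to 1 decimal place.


Q = U * A * LMTD
Q = 916 * 11 * 37.1
Q = 373819.6 W


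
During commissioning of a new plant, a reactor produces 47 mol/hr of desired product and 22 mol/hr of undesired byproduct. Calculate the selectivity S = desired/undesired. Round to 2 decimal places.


S = desired product rate / undesired product rate
S = 47 / 22
S = 2.14


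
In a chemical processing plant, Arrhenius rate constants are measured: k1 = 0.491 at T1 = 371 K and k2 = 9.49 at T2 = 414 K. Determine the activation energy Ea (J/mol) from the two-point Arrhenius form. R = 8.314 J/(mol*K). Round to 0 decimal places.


Ea = R * ln(k2/k1) / (1/T1 - 1/T2)
ln(k2/k1) = ln(9.49/0.491) = 2.9615498
1/T1 - 1/T2 = 1/371 - 1/414 = 0.000279958853
Ea = 8.314 * 2.9615498 / 0.000279958853
Ea = 87950 J/mol


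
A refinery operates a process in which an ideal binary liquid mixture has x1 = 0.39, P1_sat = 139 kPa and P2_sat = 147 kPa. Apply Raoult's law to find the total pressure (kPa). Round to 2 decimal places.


P = x1*P1_sat + x2*P2_sat
x2 = 1 - x1 = 1 - 0.39 = 0.61
P = 0.39*139 + 0.61*147
P = 54.21 + 89.67
P = 143.88 kPa


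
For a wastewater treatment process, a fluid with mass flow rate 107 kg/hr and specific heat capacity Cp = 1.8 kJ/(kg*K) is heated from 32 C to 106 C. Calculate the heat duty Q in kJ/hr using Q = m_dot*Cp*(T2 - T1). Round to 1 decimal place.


Q = m_dot * Cp * (T2 - T1)
Q = 107 * 1.8 * (106 - 32)
Q = 107 * 1.8 * 74
Q = 14252.4 kJ/hr


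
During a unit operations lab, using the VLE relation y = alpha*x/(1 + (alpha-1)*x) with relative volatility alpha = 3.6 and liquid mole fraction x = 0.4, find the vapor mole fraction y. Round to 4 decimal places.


y = alpha*x / (1 + (alpha-1)*x)
y = 3.6*0.4 / (1 + (3.6-1)*0.4)
y = 1.44 / (1 + 1.04)
y = 1.44 / 2.04
y = 0.7059


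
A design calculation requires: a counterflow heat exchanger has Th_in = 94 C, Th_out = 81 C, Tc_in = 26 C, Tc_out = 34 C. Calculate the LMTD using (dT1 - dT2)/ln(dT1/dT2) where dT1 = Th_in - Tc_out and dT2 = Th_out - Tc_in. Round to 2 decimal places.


dT1 = Th_in - Tc_out = 94 - 34 = 60
dT2 = Th_out - Tc_in = 81 - 26 = 55
LMTD = (dT1 - dT2) / ln(dT1/dT2)
LMTD = (60 - 55) / ln(60/55)
LMTD = 57.46 K


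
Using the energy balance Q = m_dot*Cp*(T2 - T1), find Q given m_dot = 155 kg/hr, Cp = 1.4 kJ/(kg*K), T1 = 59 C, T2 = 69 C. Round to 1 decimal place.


Q = m_dot * Cp * (T2 - T1)
Q = 155 * 1.4 * (69 - 59)
Q = 155 * 1.4 * 10
Q = 2170.0 kJ/hr


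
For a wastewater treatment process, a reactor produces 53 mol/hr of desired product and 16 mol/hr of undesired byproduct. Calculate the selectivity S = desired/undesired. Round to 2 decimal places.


S = desired product rate / undesired product rate
S = 53 / 16
S = 3.31


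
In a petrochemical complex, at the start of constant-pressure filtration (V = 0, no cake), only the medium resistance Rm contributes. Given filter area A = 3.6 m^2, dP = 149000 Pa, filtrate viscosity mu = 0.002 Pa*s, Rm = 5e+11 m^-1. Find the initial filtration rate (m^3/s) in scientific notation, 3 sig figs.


rate = A * dP / (mu * Rm)
rate = 3.6 * 149000 / (0.002 * 5e+11)
rate = 536400.0 / 1.000e+09
rate = 5.36e-04 m^3/s


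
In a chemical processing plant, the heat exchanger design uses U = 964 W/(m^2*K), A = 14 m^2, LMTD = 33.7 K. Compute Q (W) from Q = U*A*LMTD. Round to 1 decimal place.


Q = U * A * LMTD
Q = 964 * 14 * 33.7
Q = 454815.2 W


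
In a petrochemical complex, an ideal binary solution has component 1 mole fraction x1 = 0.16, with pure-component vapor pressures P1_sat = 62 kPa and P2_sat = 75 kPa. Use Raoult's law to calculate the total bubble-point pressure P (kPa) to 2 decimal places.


P = x1*P1_sat + x2*P2_sat
x2 = 1 - x1 = 1 - 0.16 = 0.84
P = 0.16*62 + 0.84*75
P = 9.92 + 63.0
P = 72.92 kPa


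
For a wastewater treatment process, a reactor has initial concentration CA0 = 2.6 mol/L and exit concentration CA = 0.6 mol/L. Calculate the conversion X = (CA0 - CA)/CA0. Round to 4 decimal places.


X = (CA0 - CA) / CA0
X = (2.6 - 0.6) / 2.6
X = 2.0 / 2.6
X = 0.7692


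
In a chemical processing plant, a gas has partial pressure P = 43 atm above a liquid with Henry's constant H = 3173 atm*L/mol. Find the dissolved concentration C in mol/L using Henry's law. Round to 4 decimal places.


C = P / H
C = 43 / 3173
C = 0.0136 mol/L


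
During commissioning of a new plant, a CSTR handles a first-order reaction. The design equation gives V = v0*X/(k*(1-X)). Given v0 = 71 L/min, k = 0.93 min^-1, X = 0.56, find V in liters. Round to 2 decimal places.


V = v0 * X / (k * (1 - X))
V = 71 * 0.56 / (0.93 * (1 - 0.56))
V = 39.76 / (0.93 * 0.44)
V = 39.76 / 0.4092
V = 97.17 L


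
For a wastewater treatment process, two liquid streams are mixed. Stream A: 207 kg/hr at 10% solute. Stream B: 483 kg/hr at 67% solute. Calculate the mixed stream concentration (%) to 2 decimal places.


Mass balance on solute: F1*x1 + F2*x2 = F3*x3
F3 = F1 + F2 = 207 + 483 = 690 kg/hr
x3 = (F1*x1 + F2*x2)/F3
x3 = (207*0.1 + 483*0.67) / 690
x3 = 49.90%


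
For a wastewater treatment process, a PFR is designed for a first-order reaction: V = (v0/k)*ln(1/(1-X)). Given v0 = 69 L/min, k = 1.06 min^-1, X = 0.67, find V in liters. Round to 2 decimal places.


V = (v0/k) * ln(1/(1-X))
V = (69/1.06) * ln(1/(1-0.67))
V = 65.09434 * ln(3.030303)
V = 65.09434 * 1.108663
V = 72.17 L


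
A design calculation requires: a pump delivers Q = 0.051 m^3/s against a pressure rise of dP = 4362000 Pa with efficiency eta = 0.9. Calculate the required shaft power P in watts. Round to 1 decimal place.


P = Q * dP / eta
P = 0.051 * 4362000 / 0.9
P = 222462.0 / 0.9
P = 247180.0 W


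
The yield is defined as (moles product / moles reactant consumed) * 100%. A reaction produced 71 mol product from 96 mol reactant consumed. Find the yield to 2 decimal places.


Yield = (moles product / moles consumed) * 100%
Yield = (71 / 96) * 100
Yield = 0.7396 * 100
Yield = 73.96%


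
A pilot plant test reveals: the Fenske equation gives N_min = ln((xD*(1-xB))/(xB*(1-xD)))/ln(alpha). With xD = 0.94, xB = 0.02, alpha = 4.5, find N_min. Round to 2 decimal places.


N_min = ln((xD*(1-xB))/(xB*(1-xD))) / ln(alpha)
Numerator inside ln: 0.9212 / 0.0012 = 767.666667
ln(767.666667) = 6.643356
ln(alpha) = ln(4.5) = 1.504077
N_min = 6.643356 / 1.504077 = 4.42


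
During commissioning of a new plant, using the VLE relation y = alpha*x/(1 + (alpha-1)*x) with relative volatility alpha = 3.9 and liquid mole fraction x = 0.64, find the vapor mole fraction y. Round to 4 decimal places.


y = alpha*x / (1 + (alpha-1)*x)
y = 3.9*0.64 / (1 + (3.9-1)*0.64)
y = 2.496 / (1 + 1.856)
y = 2.496 / 2.856
y = 0.8739


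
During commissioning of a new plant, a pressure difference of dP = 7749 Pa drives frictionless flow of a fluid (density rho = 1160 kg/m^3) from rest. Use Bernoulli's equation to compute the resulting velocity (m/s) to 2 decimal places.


v = sqrt(2*dP/rho)
v = sqrt(2*7749/1160)
v = sqrt(13.360345)
v = 3.66 m/s


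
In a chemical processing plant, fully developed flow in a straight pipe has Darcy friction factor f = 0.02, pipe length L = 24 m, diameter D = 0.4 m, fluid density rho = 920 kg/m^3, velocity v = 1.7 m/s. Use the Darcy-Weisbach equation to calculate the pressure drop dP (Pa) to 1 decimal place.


dP = f * (L/D) * (rho*v^2/2)
dP = 0.02 * (24/0.4) * (920*1.7^2/2)
L/D = 60.0
rho*v^2/2 = 920*2.89/2 = 1329.4
dP = 0.02 * 60.0 * 1329.4
dP = 1595.3 Pa


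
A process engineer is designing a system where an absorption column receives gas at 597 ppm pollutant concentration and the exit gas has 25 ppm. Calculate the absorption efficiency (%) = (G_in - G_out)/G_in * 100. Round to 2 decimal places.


Efficiency = (G_in - G_out) / G_in * 100%
Efficiency = (597 - 25) / 597 * 100
Efficiency = 572 / 597 * 100
Efficiency = 95.81%


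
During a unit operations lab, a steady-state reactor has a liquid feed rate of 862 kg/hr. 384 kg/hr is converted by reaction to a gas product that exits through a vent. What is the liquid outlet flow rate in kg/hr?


Steady-state mass balance on the main outlet: F_out = F_in - F_removed
F_out = 862 - 384
F_out = 478 kg/hr


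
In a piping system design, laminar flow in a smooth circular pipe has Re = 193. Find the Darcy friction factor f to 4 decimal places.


f = 64 / Re
f = 64 / 193
f = 0.3316


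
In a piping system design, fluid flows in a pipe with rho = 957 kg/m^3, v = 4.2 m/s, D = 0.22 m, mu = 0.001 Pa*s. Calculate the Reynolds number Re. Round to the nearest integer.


Re = rho * v * D / mu
Re = 957 * 4.2 * 0.22 / 0.001
Re = 884.268 / 0.001
Re = 884268


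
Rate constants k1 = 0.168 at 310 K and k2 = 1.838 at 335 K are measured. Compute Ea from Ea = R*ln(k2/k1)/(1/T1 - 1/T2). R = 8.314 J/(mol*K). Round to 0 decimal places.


Ea = R * ln(k2/k1) / (1/T1 - 1/T2)
ln(k2/k1) = ln(1.838/0.168) = 2.3924693
1/T1 - 1/T2 = 1/310 - 1/335 = 0.000240731825
Ea = 8.314 * 2.3924693 / 0.000240731825
Ea = 82627 J/mol


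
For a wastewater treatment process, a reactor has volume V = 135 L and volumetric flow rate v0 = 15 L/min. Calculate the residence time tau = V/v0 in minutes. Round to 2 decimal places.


tau = V / v0
tau = 135 / 15
tau = 9.00 min


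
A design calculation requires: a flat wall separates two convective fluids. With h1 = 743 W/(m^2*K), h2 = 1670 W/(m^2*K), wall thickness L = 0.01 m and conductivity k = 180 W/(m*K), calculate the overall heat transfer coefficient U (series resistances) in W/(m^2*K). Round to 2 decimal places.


1/U = 1/h1 + L/k + 1/h2
1/U = 1/743 + 0.01/180 + 1/1670
1/U = 0.001345895 + 5.55556e-05 + 0.0005988024
1/U = 0.002000253
U = 499.94 W/(m^2*K)
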